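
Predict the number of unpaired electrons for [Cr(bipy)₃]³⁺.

3 unpaired electrons

2,2′-bipyridine is neutral; balancing the +3 overall charge requires Cr(III).
Group 6 minus oxidation state 3 gives a d³ configuration.
Counting donor atoms: 3×2,2′-bipyridine (bidentate) → 6 donors. Coordination number = 6.
In an octahedral field the d³ configuration is t₂g³e_g⁰ (only one arrangement possible), giving 3 unpaired electrons.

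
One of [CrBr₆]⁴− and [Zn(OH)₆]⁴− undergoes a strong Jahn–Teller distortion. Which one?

[CrBr₆]⁴−

[CrBr₆]⁴−: Ligand charges: each bromide is −1. With an overall charge of −4 the chromium centre must be in the +2 oxidation state. Chromium is a group-6 element; Cr(II) is therefore d⁴. Bromide is a weak-field ligand for a first-row metal, so the complex is high-spin. The t₂g³e_g¹ (high-spin) configuration has an unevenly filled e_g set; the Jahn–Teller theorem predicts a tetragonal distortion (typically axial elongation) to lift the degeneracy.
[Zn(OH)₆]⁴−: Ligand charges: each hydroxide is −1. With an overall charge of −4 the zinc centre must be in the +2 oxidation state. Group 12 minus oxidation state 2 gives a d¹⁰ configuration. The d¹⁰ configuration leaves the e_g set evenly filled (or empty) — no strong Jahn–Teller driving force.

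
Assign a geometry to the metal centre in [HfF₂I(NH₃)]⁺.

Summing ligand charges against the +1 overall charge gives an oxidation state of +4 for hafnium.
Hafnium is a group-4 element; Hf(IV) is therefore d⁰.
Coordination number: 4.
A d⁰ ion has no crystal-field stabilisation preference between square planar and tetrahedral, so four ligands adopt the sterically favoured tetrahedral geometry.

tetrahedral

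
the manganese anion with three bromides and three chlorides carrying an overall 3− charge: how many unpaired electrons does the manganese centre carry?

Summing ligand charges against the −3 overall charge gives an oxidation state of +3 for manganese.
Group 7 minus oxidation state 3 gives a d⁴ configuration.
The spin state decides the count: Bromide and chloride are weak-field ligands for a first-row metal, so the complex is high-spin.
An octahedral high-spin d⁴ ion is t₂g³e_g¹, giving 4 unpaired electrons.

4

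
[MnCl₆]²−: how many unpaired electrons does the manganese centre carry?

3

Ligand charges: each chloride is −1. With an overall charge of −2 the manganese centre must be in the +4 oxidation state.
Manganese is a group-7 element; Mn(IV) is therefore d³.
In an octahedral field the d³ configuration is t₂g³e_g⁰ (only one arrangement possible), giving 3 unpaired electrons.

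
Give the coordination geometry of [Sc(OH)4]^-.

Summing ligand charges against the −1 overall charge gives an oxidation state of +3 for scandium.
Sc sits in group 3, so the d-electron count is 3 − 3 = 0.
With 4 monodentate ligands the coordination number is 4.
A d⁰ ion has no crystal-field stabilisation preference between square planar and tetrahedral, so four ligands adopt the sterically favoured tetrahedral geometry.

tetrahedral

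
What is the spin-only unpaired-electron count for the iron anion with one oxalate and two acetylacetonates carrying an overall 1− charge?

5

Ligand charges: each oxalate is −2; each acetylacetonate is −1. With an overall charge of −1 the iron centre must be in the +3 oxidation state.
Iron is a group-8 element; Fe(III) is therefore d⁵.
Counting donor atoms: 1×oxalate (bidentate) → 2 donors; 2×acetylacetonate (bidentate) → 4 donors. Coordination number = 6.
The spin state decides the count: Acetylacetonate and oxalate are weak-field ligands for a first-row metal, so the complex is high-spin.
An octahedral high-spin d⁵ ion is t₂g³e_g², giving 5 unpaired electrons.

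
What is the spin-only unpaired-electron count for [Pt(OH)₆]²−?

0

Summing ligand charges against the −2 overall charge gives an oxidation state of +4 for platinum.
Group 10 minus oxidation state 4 gives a d⁶ configuration.
The spin state decides the count: a 5d ion has a large Δₒ and is invariably low-spin.
An octahedral low-spin d⁶ ion is t₂g⁶e_g⁰, giving 0 unpaired electrons.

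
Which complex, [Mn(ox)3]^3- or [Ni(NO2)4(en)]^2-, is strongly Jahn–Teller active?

[Mn(ox)3]^3-

[Mn(ox)3]^3-: Summing ligand charges against the −3 overall charge gives an oxidation state of +3 for manganese. Group 7 minus oxidation state 3 gives a d⁴ configuration. Oxalate is a weak-field ligand for a first-row metal, so the complex is high-spin. The t₂g³e_g¹ (high-spin) configuration has an unevenly filled e_g set; the Jahn–Teller theorem predicts a tetragonal distortion (typically axial elongation) to lift the degeneracy.
[Ni(NO2)4(en)]^2-: Summing ligand charges against the −2 overall charge gives an oxidation state of +2 for nickel. Group 10 minus oxidation state 2 gives a d⁸ configuration. The d⁸ configuration leaves the e_g set evenly filled (or empty) — no strong Jahn–Teller driving force.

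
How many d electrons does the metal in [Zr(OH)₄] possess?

d⁰

Summing ligand charges against the 0 overall charge gives an oxidation state of +4 for zirconium.
Zirconium is a group-4 element; Zr(IV) is therefore d⁰.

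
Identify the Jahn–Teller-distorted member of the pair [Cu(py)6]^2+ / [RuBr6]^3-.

[Cu(py)6]^2+

[Cu(py)6]^2+: Ligand charges: pyridine is neutral. With an overall charge of +2 the copper centre must be in the +2 oxidation state. Cu sits in group 11, so the d-electron count is 11 − 2 = 9. The t₂g⁶e_g³ configuration has an unevenly filled e_g set; the Jahn–Teller theorem predicts a tetragonal distortion (typically axial elongation) to lift the degeneracy.
[RuBr6]^3-: Ligand charges: each bromide is −1. With an overall charge of −3 the ruthenium centre must be in the +3 oxidation state. Ru sits in group 8, so the d-electron count is 8 − 3 = 5. A 4d ion has a large Δₒ and is invariably low-spin. The d⁵ configuration leaves the e_g set evenly filled (or empty) — no strong Jahn–Teller driving force.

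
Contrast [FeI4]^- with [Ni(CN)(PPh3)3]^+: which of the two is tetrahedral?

[FeI4]^-

For [FeI4]^-: Each iodide is −1; balancing the −1 overall charge requires Fe(III). Group 8 minus oxidation state 3 gives a d⁵ configuration. A high-spin d⁵ ion has zero CFSE in either geometry, so four ligands adopt the sterically favoured tetrahedral geometry. → tetrahedral.
For [Ni(CN)(PPh3)3]^+: Each cyanide is −1; triphenylphosphine is neutral; balancing the +1 overall charge requires Ni(II). Ni sits in group 10, so the d-electron count is 10 − 2 = 8. Cyanide and triphenylphosphine are strong-field ligands (high in the spectrochemical series). A 3d d⁸ ion with strong-field ligands gains enough CFSE to favour square planar over tetrahedral. → square planar.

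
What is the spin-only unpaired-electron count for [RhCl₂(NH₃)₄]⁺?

Each chloride is −1; ammonia is neutral; balancing the +1 overall charge requires Rh(III).
Group 9 minus oxidation state 3 gives a d⁶ configuration.
The spin state decides the count: a 4d ion has a large Δₒ and is invariably low-spin.
An octahedral low-spin d⁶ ion is t₂g⁶e_g⁰, giving 0 unpaired electrons.

0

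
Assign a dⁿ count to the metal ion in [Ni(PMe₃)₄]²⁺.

Summing ligand charges against the +2 overall charge gives an oxidation state of +2 for nickel.
Ni sits in group 10, so the d-electron count is 10 − 2 = 8.

d8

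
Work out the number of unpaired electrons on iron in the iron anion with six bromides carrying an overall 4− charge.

4 unpaired electrons

Ligand charges: each bromide is −1. With an overall charge of −4 the iron centre must be in the +2 oxidation state.
Iron is a group-8 element; Fe(II) is therefore d⁶.
The spin state decides the count: Bromide is a weak-field ligand for a first-row metal, so the complex is high-spin.
An octahedral high-spin d⁶ ion is t₂g⁴e_g², giving 4 unpaired electrons.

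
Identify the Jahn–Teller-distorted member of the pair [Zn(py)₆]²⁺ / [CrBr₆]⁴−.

[Zn(py)₆]²⁺: Summing ligand charges against the +2 overall charge gives an oxidation state of +2 for zinc. Group 12 minus oxidation state 2 gives a d¹⁰ configuration. The d¹⁰ configuration leaves the e_g set evenly filled (or empty) — no strong Jahn–Teller driving force.
[CrBr₆]⁴−: Summing ligand charges against the −4 overall charge gives an oxidation state of +2 for chromium. Chromium is a group-6 element; Cr(II) is therefore d⁴. Bromide is a weak-field ligand for a first-row metal, so the complex is high-spin. The t₂g³e_g¹ (high-spin) configuration has an unevenly filled e_g set; the Jahn–Teller theorem predicts a tetragonal distortion (typically axial elongation) to lift the degeneracy.

[CrBr₆]⁴−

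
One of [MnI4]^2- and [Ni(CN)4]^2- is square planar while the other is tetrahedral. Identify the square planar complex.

[Ni(CN)4]^2-

For [MnI4]^2-: Summing ligand charges against the −2 overall charge gives an oxidation state of +2 for manganese. Group 7 minus oxidation state 2 gives a d⁵ configuration. A high-spin d⁵ ion has zero CFSE in either geometry, so four ligands adopt the sterically favoured tetrahedral geometry. → tetrahedral.
For [Ni(CN)4]^2-: Ligand charges: each cyanide is −1. With an overall charge of −2 the nickel centre must be in the +2 oxidation state. Ni sits in group 10, so the d-electron count is 10 − 2 = 8. Cyanide is a strong-field ligand (high in the spectrochemical series). A 3d d⁸ ion with strong-field ligands gains enough CFSE to favour square planar over tetrahedral. → square planar.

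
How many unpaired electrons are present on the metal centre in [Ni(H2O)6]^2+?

Water is neutral; balancing the +2 overall charge requires Ni(II).
Ni sits in group 10, so the d-electron count is 10 − 2 = 8.
In an octahedral field the d⁸ configuration is t₂g⁶e_g² (only one arrangement possible), giving 2 unpaired electrons.

2 unpaired electrons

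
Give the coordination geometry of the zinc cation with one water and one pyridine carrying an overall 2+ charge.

Summing ligand charges against the +2 overall charge gives an oxidation state of +2 for zinc.
Zn sits in group 12, so the d-electron count is 12 − 2 = 10.
With 2 monodentate ligands the coordination number is 2.
A d¹⁰ ion with only two ligands adopts a linear arrangement (sp hybridisation; no CFSE preference).

linear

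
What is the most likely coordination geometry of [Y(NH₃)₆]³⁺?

Summing ligand charges against the +3 overall charge gives an oxidation state of +3 for yttrium.
Y sits in group 3, so the d-electron count is 3 − 3 = 0.
With 6 monodentate ligands the coordination number is 6.
Six donors around a single metal centre give an octahedral coordination sphere.

octahedral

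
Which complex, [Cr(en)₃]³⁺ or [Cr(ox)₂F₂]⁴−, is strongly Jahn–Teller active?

[Cr(ox)₂F₂]⁴−

[Cr(en)₃]³⁺: Ligand charges: ethylenediamine is neutral. With an overall charge of +3 the chromium centre must be in the +3 oxidation state. Chromium is a group-6 element; Cr(III) is therefore d³. The d³ configuration leaves the e_g set evenly filled (or empty) — no strong Jahn–Teller driving force.
[Cr(ox)₂F₂]⁴−: Ligand charges: each oxalate is −2; each fluoride is −1. With an overall charge of −4 the chromium centre must be in the +2 oxidation state. Chromium is a group-6 element; Cr(II) is therefore d⁴. Fluoride and oxalate are weak-field ligands for a first-row metal, so the complex is high-spin. The t₂g³e_g¹ (high-spin) configuration has an unevenly filled e_g set; the Jahn–Teller theorem predicts a tetragonal distortion (typically axial elongation) to lift the degeneracy.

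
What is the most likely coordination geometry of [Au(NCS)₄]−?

square planar

Each isothiocyanate is −1; balancing the −1 overall charge requires Au(III).
Au sits in group 11, so the d-electron count is 11 − 3 = 8.
With 4 monodentate ligands the coordination number is 4.
A 5d d⁸ ion has a large crystal-field splitting; square planar leaves the high-energy d_{x²−y²} orbital empty and maximises CFSE.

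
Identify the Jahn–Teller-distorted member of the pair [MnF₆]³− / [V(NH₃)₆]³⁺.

[MnF₆]³−

[MnF₆]³−: Each fluoride is −1; balancing the −3 overall charge requires Mn(III). Mn sits in group 7, so the d-electron count is 7 − 3 = 4. Fluoride is a weak-field ligand for a first-row metal, so the complex is high-spin. The t₂g³e_g¹ (high-spin) configuration has an unevenly filled e_g set; the Jahn–Teller theorem predicts a tetragonal distortion (typically axial elongation) to lift the degeneracy.
[V(NH₃)₆]³⁺: Summing ligand charges against the +3 overall charge gives an oxidation state of +3 for vanadium. Group 5 minus oxidation state 3 gives a d² configuration. The d² configuration leaves the e_g set evenly filled (or empty) — no strong Jahn–Teller driving force.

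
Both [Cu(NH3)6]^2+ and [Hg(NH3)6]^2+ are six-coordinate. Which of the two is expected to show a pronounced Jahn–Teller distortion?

[Cu(NH3)6]^2+: Ammonia is neutral; balancing the +2 overall charge requires Cu(II). Copper is a group-11 element; Cu(II) is therefore d⁹. The t₂g⁶e_g³ configuration has an unevenly filled e_g set; the Jahn–Teller theorem predicts a tetragonal distortion (typically axial elongation) to lift the degeneracy.
[Hg(NH3)6]^2+: Ammonia is neutral; balancing the +2 overall charge requires Hg(II). Group 12 minus oxidation state 2 gives a d¹⁰ configuration. The d¹⁰ configuration leaves the e_g set evenly filled (or empty) — no strong Jahn–Teller driving force.

[Cu(NH3)6]^2+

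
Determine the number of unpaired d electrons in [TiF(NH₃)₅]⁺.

2 unpaired electrons

Ligand charges: each fluoride is −1; ammonia is neutral. With an overall charge of +1 the titanium centre must be in the +2 oxidation state.
Ti sits in group 4, so the d-electron count is 4 − 2 = 2.
In an octahedral field the d² configuration is t₂g²e_g⁰ (only one arrangement possible), giving 2 unpaired electrons.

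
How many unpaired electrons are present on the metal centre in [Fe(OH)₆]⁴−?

4 unpaired electrons

Summing ligand charges against the −4 overall charge gives an oxidation state of +2 for iron.
Iron is a group-8 element; Fe(II) is therefore d⁶.
The spin state decides the count: Hydroxide is a weak-field ligand for a first-row metal, so the complex is high-spin.
An octahedral high-spin d⁶ ion is t₂g⁴e_g², giving 4 unpaired electrons.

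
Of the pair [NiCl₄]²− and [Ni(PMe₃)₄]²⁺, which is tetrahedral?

For [NiCl₄]²−: Each chloride is −1; balancing the −2 overall charge requires Ni(II). Group 10 minus oxidation state 2 gives a d⁸ configuration. Chloride is a weak-field ligand. With weak-field ligands the CFSE gain from square planar is small, so a 3d d⁸ ion takes the sterically preferred tetrahedral geometry. → tetrahedral.
For [Ni(PMe₃)₄]²⁺: Summing ligand charges against the +2 overall charge gives an oxidation state of +2 for nickel. Group 10 minus oxidation state 2 gives a d⁸ configuration. Trimethylphosphine is a strong-field ligand (high in the spectrochemical series). A 3d d⁸ ion with strong-field ligands gains enough CFSE to favour square planar over tetrahedral. → square planar.

[NiCl₄]²−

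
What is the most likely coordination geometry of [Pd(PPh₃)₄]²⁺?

square planar

Triphenylphosphine is neutral; balancing the +2 overall charge requires Pd(II).
Group 10 minus oxidation state 2 gives a d⁸ configuration.
Coordination number: 4.
A 4d d⁸ ion has a large crystal-field splitting; square planar leaves the high-energy d_{x²−y²} orbital empty and maximises CFSE.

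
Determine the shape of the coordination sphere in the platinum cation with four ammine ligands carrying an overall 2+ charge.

Ligand charges: ammonia is neutral. With an overall charge of +2 the platinum centre must be in the +2 oxidation state.
Platinum is a group-10 element; Pt(II) is therefore d⁸.
Coordination number: 4.
A 5d d⁸ ion has a large crystal-field splitting; square planar leaves the high-energy d_{x²−y²} orbital empty and maximises CFSE.

square planar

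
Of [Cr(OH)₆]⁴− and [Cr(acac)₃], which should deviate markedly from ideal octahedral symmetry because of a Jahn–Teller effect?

[Cr(OH)₆]⁴−

[Cr(OH)₆]⁴−: Ligand charges: each hydroxide is −1. With an overall charge of −4 the chromium centre must be in the +2 oxidation state. Chromium is a group-6 element; Cr(II) is therefore d⁴. Hydroxide is a weak-field ligand for a first-row metal, so the complex is high-spin. The t₂g³e_g¹ (high-spin) configuration has an unevenly filled e_g set; the Jahn–Teller theorem predicts a tetragonal distortion (typically axial elongation) to lift the degeneracy.
[Cr(acac)₃]: Ligand charges: each acetylacetonate is −1. With an overall charge of 0 the chromium centre must be in the +3 oxidation state. Chromium is a group-6 element; Cr(III) is therefore d³. The d³ configuration leaves the e_g set evenly filled (or empty) — no strong Jahn–Teller driving force.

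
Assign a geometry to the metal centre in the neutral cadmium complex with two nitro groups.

Summing ligand charges against the 0 overall charge gives an oxidation state of +2 for cadmium.
Cadmium is a group-12 element; Cd(II) is therefore d¹⁰.
With 2 monodentate ligands the coordination number is 2.
A d¹⁰ ion with only two ligands adopts a linear arrangement (sp hybridisation; no CFSE preference).

linear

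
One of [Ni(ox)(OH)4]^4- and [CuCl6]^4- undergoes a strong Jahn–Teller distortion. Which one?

[CuCl6]^4-

[Ni(ox)(OH)4]^4-: Ligand charges: each oxalate is −2; each hydroxide is −1. With an overall charge of −4 the nickel centre must be in the +2 oxidation state. Group 10 minus oxidation state 2 gives a d⁸ configuration. The d⁸ configuration leaves the e_g set evenly filled (or empty) — no strong Jahn–Teller driving force.
[CuCl6]^4-: Summing ligand charges against the −4 overall charge gives an oxidation state of +2 for copper. Group 11 minus oxidation state 2 gives a d⁹ configuration. The t₂g⁶e_g³ configuration has an unevenly filled e_g set; the Jahn–Teller theorem predicts a tetragonal distortion (typically axial elongation) to lift the degeneracy.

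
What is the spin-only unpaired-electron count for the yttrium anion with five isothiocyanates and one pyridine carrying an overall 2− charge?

Each isothiocyanate is −1; pyridine is neutral; balancing the −2 overall charge requires Y(III).
Yttrium is a group-3 element; Y(III) is therefore d⁰.
In an octahedral field the d⁰ configuration is t₂g⁰e_g⁰, giving 0 unpaired electrons.

0 unpaired electrons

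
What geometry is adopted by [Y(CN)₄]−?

Each cyanide is −1; balancing the −1 overall charge requires Y(III).
Group 3 minus oxidation state 3 gives a d⁰ configuration.
With 4 monodentate ligands the coordination number is 4.
A d⁰ ion has no crystal-field stabilisation preference between square planar and tetrahedral, so four ligands adopt the sterically favoured tetrahedral geometry.

tetrahedral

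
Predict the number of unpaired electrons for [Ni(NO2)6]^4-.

2 unpaired electrons

Summing ligand charges against the −4 overall charge gives an oxidation state of +2 for nickel.
Ni sits in group 10, so the d-electron count is 10 − 2 = 8.
In an octahedral field the d⁸ configuration is t₂g⁶e_g² (only one arrangement possible), giving 2 unpaired electrons.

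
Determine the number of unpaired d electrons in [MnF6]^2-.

Summing ligand charges against the −2 overall charge gives an oxidation state of +4 for manganese.
Mn sits in group 7, so the d-electron count is 7 − 4 = 3.
In an octahedral field the d³ configuration is t₂g³e_g⁰ (only one arrangement possible), giving 3 unpaired electrons.

3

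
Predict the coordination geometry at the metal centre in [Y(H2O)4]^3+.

Ligand charges: water is neutral. With an overall charge of +3 the yttrium centre must be in the +3 oxidation state.
Yttrium is a group-3 element; Y(III) is therefore d⁰.
Coordination number: 4.
A d⁰ ion has no crystal-field stabilisation preference between square planar and tetrahedral, so four ligands adopt the sterically favoured tetrahedral geometry.

tetrahedral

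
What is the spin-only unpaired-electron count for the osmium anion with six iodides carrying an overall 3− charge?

Ligand charges: each iodide is −1. With an overall charge of −3 the osmium centre must be in the +3 oxidation state.
Group 8 minus oxidation state 3 gives a d⁵ configuration.
The spin state decides the count: a 5d ion has a large Δₒ and is invariably low-spin.
An octahedral low-spin d⁵ ion is t₂g⁵e_g⁰, giving 1 unpaired electron.

1 unpaired electron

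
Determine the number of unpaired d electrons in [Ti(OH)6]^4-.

2

Each hydroxide is −1; balancing the −4 overall charge requires Ti(II).
Titanium is a group-4 element; Ti(II) is therefore d².
In an octahedral field the d² configuration is t₂g²e_g⁰ (only one arrangement possible), giving 2 unpaired electrons.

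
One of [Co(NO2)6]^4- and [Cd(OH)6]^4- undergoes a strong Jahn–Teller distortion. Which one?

[Co(NO2)6]^4-: Each nitro (N-bound nitrite) is −1; balancing the −4 overall charge requires Co(II). Group 9 minus oxidation state 2 gives a d⁷ configuration. Nitro (N-bound nitrite) is a strong-field ligand (high in the spectrochemical series) for a first-row metal, so the complex is low-spin. The t₂g⁶e_g¹ (low-spin) configuration has an unevenly filled e_g set; the Jahn–Teller theorem predicts a tetragonal distortion (typically axial elongation) to lift the degeneracy.
[Cd(OH)6]^4-: Ligand charges: each hydroxide is −1. With an overall charge of −4 the cadmium centre must be in the +2 oxidation state. Group 12 minus oxidation state 2 gives a d¹⁰ configuration. The d¹⁰ configuration leaves the e_g set evenly filled (or empty) — no strong Jahn–Teller driving force.

[Co(NO2)6]^4-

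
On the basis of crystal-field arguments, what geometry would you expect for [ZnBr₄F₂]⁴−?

octahedral

Ligand charges: each bromide is −1; each fluoride is −1. With an overall charge of −4 the zinc centre must be in the +2 oxidation state.
Group 12 minus oxidation state 2 gives a d¹⁰ configuration.
Coordination number: 6.
Six donors around a single metal centre give an octahedral coordination sphere.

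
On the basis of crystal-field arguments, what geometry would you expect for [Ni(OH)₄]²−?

tetrahedral

Summing ligand charges against the −2 overall charge gives an oxidation state of +2 for nickel.
Nickel is a group-10 element; Ni(II) is therefore d⁸.
Coordination number: 4.
Hydroxide is a weak-field ligand.
With weak-field ligands the CFSE gain from square planar is small, so a 3d d⁸ ion takes the sterically preferred tetrahedral geometry.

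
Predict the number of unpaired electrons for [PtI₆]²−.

Each iodide is −1; balancing the −2 overall charge requires Pt(IV).
Group 10 minus oxidation state 4 gives a d⁶ configuration.
The spin state decides the count: a 5d ion has a large Δₒ and is invariably low-spin.
An octahedral low-spin d⁶ ion is t₂g⁶e_g⁰, giving 0 unpaired electrons.

0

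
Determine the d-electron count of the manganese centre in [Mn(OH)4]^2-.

Ligand charges: each hydroxide is −1. With an overall charge of −2 the manganese centre must be in the +2 oxidation state.
Group 7 minus oxidation state 2 gives a d⁵ configuration.

d⁵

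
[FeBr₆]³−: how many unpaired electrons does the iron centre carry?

Ligand charges: each bromide is −1. With an overall charge of −3 the iron centre must be in the +3 oxidation state.
Group 8 minus oxidation state 3 gives a d⁵ configuration.
The spin state decides the count: Bromide is a weak-field ligand for a first-row metal, so the complex is high-spin.
An octahedral high-spin d⁵ ion is t₂g³e_g², giving 5 unpaired electrons.

5 unpaired electrons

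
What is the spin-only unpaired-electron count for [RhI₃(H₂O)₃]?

0

Each iodide is −1; water is neutral; balancing the 0 overall charge requires Rh(III).
Group 9 minus oxidation state 3 gives a d⁶ configuration.
The spin state decides the count: a 4d ion has a large Δₒ and is invariably low-spin.
An octahedral low-spin d⁶ ion is t₂g⁶e_g⁰, giving 0 unpaired electrons.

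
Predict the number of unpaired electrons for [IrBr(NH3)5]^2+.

0 unpaired electrons

Summing ligand charges against the +2 overall charge gives an oxidation state of +3 for iridium.
Group 9 minus oxidation state 3 gives a d⁶ configuration.
The spin state decides the count: a 5d ion has a large Δₒ and is invariably low-spin.
An octahedral low-spin d⁶ ion is t₂g⁶e_g⁰, giving 0 unpaired electrons.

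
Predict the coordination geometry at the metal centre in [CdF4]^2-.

tetrahedral

Ligand charges: each fluoride is −1. With an overall charge of −2 the cadmium centre must be in the +2 oxidation state.
Cd sits in group 12, so the d-electron count is 12 − 2 = 10.
Coordination number: 4.
A d¹⁰ ion has no crystal-field stabilisation preference between square planar and tetrahedral, so four ligands adopt the sterically favoured tetrahedral geometry.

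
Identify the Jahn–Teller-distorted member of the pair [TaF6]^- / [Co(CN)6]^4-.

[Co(CN)6]^4-

[TaF6]^-: Summing ligand charges against the −1 overall charge gives an oxidation state of +5 for tantalum. Tantalum is a group-5 element; Ta(V) is therefore d⁰. The d⁰ configuration leaves the e_g set evenly filled (or empty) — no strong Jahn–Teller driving force.
[Co(CN)6]^4-: Each cyanide is −1; balancing the −4 overall charge requires Co(II). Group 9 minus oxidation state 2 gives a d⁷ configuration. Cyanide is a strong-field ligand (high in the spectrochemical series) for a first-row metal, so the complex is low-spin. The t₂g⁶e_g¹ (low-spin) configuration has an unevenly filled e_g set; the Jahn–Teller theorem predicts a tetragonal distortion (typically axial elongation) to lift the degeneracy.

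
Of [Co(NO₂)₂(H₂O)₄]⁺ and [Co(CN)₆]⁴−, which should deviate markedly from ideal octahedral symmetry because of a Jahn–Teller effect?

[Co(CN)₆]⁴−

[Co(NO₂)₂(H₂O)₄]⁺: Ligand charges: each nitro (N-bound nitrite) is −1; water is neutral. With an overall charge of +1 the cobalt centre must be in the +3 oxidation state. Cobalt is a group-9 element; Co(III) is therefore d⁶. Co(III) has an exceptionally large octahedral splitting and is low-spin with essentially every ligand except fluoride. The d⁶ configuration leaves the e_g set evenly filled (or empty) — no strong Jahn–Teller driving force.
[Co(CN)₆]⁴−: Each cyanide is −1; balancing the −4 overall charge requires Co(II). Group 9 minus oxidation state 2 gives a d⁷ configuration. Cyanide is a strong-field ligand (high in the spectrochemical series) for a first-row metal, so the complex is low-spin. The t₂g⁶e_g¹ (low-spin) configuration has an unevenly filled e_g set; the Jahn–Teller theorem predicts a tetragonal distortion (typically axial elongation) to lift the degeneracy.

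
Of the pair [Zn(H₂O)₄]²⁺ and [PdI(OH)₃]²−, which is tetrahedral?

[Zn(H₂O)₄]²⁺

For [Zn(H₂O)₄]²⁺: Summing ligand charges against the +2 overall charge gives an oxidation state of +2 for zinc. Group 12 minus oxidation state 2 gives a d¹⁰ configuration. A d¹⁰ ion has no crystal-field stabilisation preference between square planar and tetrahedral, so four ligands adopt the sterically favoured tetrahedral geometry. → tetrahedral.
For [PdI(OH)₃]²−: Summing ligand charges against the −2 overall charge gives an oxidation state of +2 for palladium. Palladium is a group-10 element; Pd(II) is therefore d⁸. A 4d d⁸ ion has a large crystal-field splitting; square planar leaves the high-energy d_{x²−y²} orbital empty and maximises CFSE. → square planar.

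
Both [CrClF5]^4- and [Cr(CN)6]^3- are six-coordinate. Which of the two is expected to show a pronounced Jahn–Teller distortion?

[CrClF5]^4-

[CrClF5]^4-: Summing ligand charges against the −4 overall charge gives an oxidation state of +2 for chromium. Chromium is a group-6 element; Cr(II) is therefore d⁴. Chloride and fluoride are weak-field ligands for a first-row metal, so the complex is high-spin. The t₂g³e_g¹ (high-spin) configuration has an unevenly filled e_g set; the Jahn–Teller theorem predicts a tetragonal distortion (typically axial elongation) to lift the degeneracy.
[Cr(CN)6]^3-: Summing ligand charges against the −3 overall charge gives an oxidation state of +3 for chromium. Group 6 minus oxidation state 3 gives a d³ configuration. The d³ configuration leaves the e_g set evenly filled (or empty) — no strong Jahn–Teller driving force.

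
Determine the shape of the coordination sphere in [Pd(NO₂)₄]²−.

square planar

Each nitro (N-bound nitrite) is −1; balancing the −2 overall charge requires Pd(II).
Pd sits in group 10, so the d-electron count is 10 − 2 = 8.
Coordination number: 4.
A 4d d⁸ ion has a large crystal-field splitting; square planar leaves the high-energy d_{x²−y²} orbital empty and maximises CFSE.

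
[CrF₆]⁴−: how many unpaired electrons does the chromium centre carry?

Each fluoride is −1; balancing the −4 overall charge requires Cr(II).
Chromium is a group-6 element; Cr(II) is therefore d⁴.
The spin state decides the count: Fluoride is a weak-field ligand for a first-row metal, so the complex is high-spin.
An octahedral high-spin d⁴ ion is t₂g³e_g¹, giving 4 unpaired electrons.

4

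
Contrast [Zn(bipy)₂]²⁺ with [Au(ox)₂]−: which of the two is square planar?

[Au(ox)₂]−

For [Zn(bipy)₂]²⁺: 2,2′-bipyridine is neutral; balancing the +2 overall charge requires Zn(II). Zn sits in group 12, so the d-electron count is 12 − 2 = 10. A d¹⁰ ion has no crystal-field stabilisation preference between square planar and tetrahedral, so four ligands adopt the sterically favoured tetrahedral geometry. → tetrahedral.
For [Au(ox)₂]−: Summing ligand charges against the −1 overall charge gives an oxidation state of +3 for gold. Group 11 minus oxidation state 3 gives a d⁸ configuration. A 5d d⁸ ion has a large crystal-field splitting; square planar leaves the high-energy d_{x²−y²} orbital empty and maximises CFSE. → square planar.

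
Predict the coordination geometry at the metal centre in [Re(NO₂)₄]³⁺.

tetrahedral

Ligand charges: each nitro (N-bound nitrite) is −1. With an overall charge of +3 the rhenium centre must be in the +7 oxidation state.
Group 7 minus oxidation state 7 gives a d⁰ configuration.
With 4 monodentate ligands the coordination number is 4.
A d⁰ ion has no crystal-field stabilisation preference between square planar and tetrahedral, so four ligands adopt the sterically favoured tetrahedral geometry.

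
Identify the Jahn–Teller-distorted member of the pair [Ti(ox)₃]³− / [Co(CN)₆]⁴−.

[Co(CN)₆]⁴−

[Ti(ox)₃]³−: Each oxalate is −2; balancing the −3 overall charge requires Ti(III). Group 4 minus oxidation state 3 gives a d¹ configuration. The d¹ configuration leaves the e_g set evenly filled (or empty) — no strong Jahn–Teller driving force.
[Co(CN)₆]⁴−: Each cyanide is −1; balancing the −4 overall charge requires Co(II). Cobalt is a group-9 element; Co(II) is therefore d⁷. Cyanide is a strong-field ligand (high in the spectrochemical series) for a first-row metal, so the complex is low-spin. The t₂g⁶e_g¹ (low-spin) configuration has an unevenly filled e_g set; the Jahn–Teller theorem predicts a tetragonal distortion (typically axial elongation) to lift the degeneracy.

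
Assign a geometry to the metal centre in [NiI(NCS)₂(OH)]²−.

tetrahedral

Each iodide is −1; each isothiocyanate is −1; each hydroxide is −1; balancing the −2 overall charge requires Ni(II).
Ni sits in group 10, so the d-electron count is 10 − 2 = 8.
Coordination number: 4.
Hydroxide, iodide, and isothiocyanate are weak-field ligands.
With weak-field ligands the CFSE gain from square planar is small, so a 3d d⁸ ion takes the sterically preferred tetrahedral geometry.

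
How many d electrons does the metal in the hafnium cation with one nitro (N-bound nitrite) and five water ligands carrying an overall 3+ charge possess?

d0

Summing ligand charges against the +3 overall charge gives an oxidation state of +4 for hafnium.
Hf sits in group 4, so the d-electron count is 4 − 4 = 0.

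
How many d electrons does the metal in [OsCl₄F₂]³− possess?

d⁵

Ligand charges: each chloride is −1; each fluoride is −1. With an overall charge of −3 the osmium centre must be in the +3 oxidation state.
Group 8 minus oxidation state 3 gives a d⁵ configuration.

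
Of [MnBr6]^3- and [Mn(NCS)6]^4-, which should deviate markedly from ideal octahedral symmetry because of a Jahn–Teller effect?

[MnBr6]^3-: Summing ligand charges against the −3 overall charge gives an oxidation state of +3 for manganese. Mn sits in group 7, so the d-electron count is 7 − 3 = 4. Bromide is a weak-field ligand for a first-row metal, so the complex is high-spin. The t₂g³e_g¹ (high-spin) configuration has an unevenly filled e_g set; the Jahn–Teller theorem predicts a tetragonal distortion (typically axial elongation) to lift the degeneracy.
[Mn(NCS)6]^4-: Each isothiocyanate is −1; balancing the −4 overall charge requires Mn(II). Manganese is a group-7 element; Mn(II) is therefore d⁵. Isothiocyanate is a weak-field ligand for a first-row metal, so the complex is high-spin. The d⁵ configuration leaves the e_g set evenly filled (or empty) — no strong Jahn–Teller driving force.

[MnBr6]^3-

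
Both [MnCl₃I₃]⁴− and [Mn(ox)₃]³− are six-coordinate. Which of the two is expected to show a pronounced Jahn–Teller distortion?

[Mn(ox)₃]³−

[MnCl₃I₃]⁴−: Summing ligand charges against the −4 overall charge gives an oxidation state of +2 for manganese. Mn sits in group 7, so the d-electron count is 7 − 2 = 5. Chloride and iodide are weak-field ligands for a first-row metal, so the complex is high-spin. The d⁵ configuration leaves the e_g set evenly filled (or empty) — no strong Jahn–Teller driving force.
[Mn(ox)₃]³−: Summing ligand charges against the −3 overall charge gives an oxidation state of +3 for manganese. Group 7 minus oxidation state 3 gives a d⁴ configuration. Oxalate is a weak-field ligand for a first-row metal, so the complex is high-spin. The t₂g³e_g¹ (high-spin) configuration has an unevenly filled e_g set; the Jahn–Teller theorem predicts a tetragonal distortion (typically axial elongation) to lift the degeneracy.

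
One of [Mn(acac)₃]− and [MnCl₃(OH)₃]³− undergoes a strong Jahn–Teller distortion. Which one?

[MnCl₃(OH)₃]³−

[Mn(acac)₃]−: Each acetylacetonate is −1; balancing the −1 overall charge requires Mn(II). Manganese is a group-7 element; Mn(II) is therefore d⁵. Acetylacetonate is a weak-field ligand for a first-row metal, so the complex is high-spin. The d⁵ configuration leaves the e_g set evenly filled (or empty) — no strong Jahn–Teller driving force.
[MnCl₃(OH)₃]³−: Each chloride is −1; each hydroxide is −1; balancing the −3 overall charge requires Mn(III). Mn sits in group 7, so the d-electron count is 7 − 3 = 4. Chloride and hydroxide are weak-field ligands for a first-row metal, so the complex is high-spin. The t₂g³e_g¹ (high-spin) configuration has an unevenly filled e_g set; the Jahn–Teller theorem predicts a tetragonal distortion (typically axial elongation) to lift the degeneracy.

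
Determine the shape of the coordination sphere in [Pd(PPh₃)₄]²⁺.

Summing ligand charges against the +2 overall charge gives an oxidation state of +2 for palladium.
Group 10 minus oxidation state 2 gives a d⁸ configuration.
With 4 monodentate ligands the coordination number is 4.
A 4d d⁸ ion has a large crystal-field splitting; square planar leaves the high-energy d_{x²−y²} orbital empty and maximises CFSE.

square planar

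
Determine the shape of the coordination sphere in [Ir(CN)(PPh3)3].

Ligand charges: each cyanide is −1; triphenylphosphine is neutral. With an overall charge of 0 the iridium centre must be in the +1 oxidation state.
Ir sits in group 9, so the d-electron count is 9 − 1 = 8.
With 4 monodentate ligands the coordination number is 4.
A 5d d⁸ ion has a large crystal-field splitting; square planar leaves the high-energy d_{x²−y²} orbital empty and maximises CFSE.

square planar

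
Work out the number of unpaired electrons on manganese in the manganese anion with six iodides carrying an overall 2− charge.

3 unpaired electrons

Summing ligand charges against the −2 overall charge gives an oxidation state of +4 for manganese.
Mn sits in group 7, so the d-electron count is 7 − 4 = 3.
In an octahedral field the d³ configuration is t₂g³e_g⁰ (only one arrangement possible), giving 3 unpaired electrons.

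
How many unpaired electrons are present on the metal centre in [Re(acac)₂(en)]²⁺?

Ligand charges: each acetylacetonate is −1; ethylenediamine is neutral. With an overall charge of +2 the rhenium centre must be in the +4 oxidation state.
Re sits in group 7, so the d-electron count is 7 − 4 = 3.
Counting donor atoms: 2×acetylacetonate (bidentate) → 4 donors; 1×ethylenediamine (bidentate) → 2 donors. Coordination number = 6.
In an octahedral field the d³ configuration is t₂g³e_g⁰ (only one arrangement possible), giving 3 unpaired electrons.

3 unpaired electrons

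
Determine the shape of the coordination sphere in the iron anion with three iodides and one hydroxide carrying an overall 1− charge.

tetrahedral

Each iodide is −1; each hydroxide is −1; balancing the −1 overall charge requires Fe(III).
Fe sits in group 8, so the d-electron count is 8 − 3 = 5.
Coordination number: 4.
Hydroxide and iodide are weak-field ligands.
A high-spin d⁵ ion has zero CFSE in either geometry, so four ligands adopt the sterically favoured tetrahedral geometry.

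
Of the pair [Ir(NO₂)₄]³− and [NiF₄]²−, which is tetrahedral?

For [Ir(NO₂)₄]³−: Each nitro (N-bound nitrite) is −1; balancing the −3 overall charge requires Ir(I). Group 9 minus oxidation state 1 gives a d⁸ configuration. A 5d d⁸ ion has a large crystal-field splitting; square planar leaves the high-energy d_{x²−y²} orbital empty and maximises CFSE. → square planar.
For [NiF₄]²−: Summing ligand charges against the −2 overall charge gives an oxidation state of +2 for nickel. Nickel is a group-10 element; Ni(II) is therefore d⁸. Fluoride is a weak-field ligand. With weak-field ligands the CFSE gain from square planar is small, so a 3d d⁸ ion takes the sterically preferred tetrahedral geometry. → tetrahedral.

[NiF₄]²−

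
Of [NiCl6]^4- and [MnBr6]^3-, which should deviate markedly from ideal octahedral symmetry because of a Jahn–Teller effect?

[MnBr6]^3-

[NiCl6]^4-: Summing ligand charges against the −4 overall charge gives an oxidation state of +2 for nickel. Group 10 minus oxidation state 2 gives a d⁸ configuration. The d⁸ configuration leaves the e_g set evenly filled (or empty) — no strong Jahn–Teller driving force.
[MnBr6]^3-: Ligand charges: each bromide is −1. With an overall charge of −3 the manganese centre must be in the +3 oxidation state. Mn sits in group 7, so the d-electron count is 7 − 3 = 4. Bromide is a weak-field ligand for a first-row metal, so the complex is high-spin. The t₂g³e_g¹ (high-spin) configuration has an unevenly filled e_g set; the Jahn–Teller theorem predicts a tetragonal distortion (typically axial elongation) to lift the degeneracy.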